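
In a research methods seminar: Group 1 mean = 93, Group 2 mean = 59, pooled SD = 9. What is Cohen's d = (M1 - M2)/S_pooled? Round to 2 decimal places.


Cohen's d = (M1 - M2) / S_pooled
= (93 - 59) / 9
= 34 / 9
= 3.78


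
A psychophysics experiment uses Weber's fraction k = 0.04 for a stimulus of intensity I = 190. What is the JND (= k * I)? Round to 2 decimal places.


JND = k * I
JND = 0.04 * 190
= 7.60


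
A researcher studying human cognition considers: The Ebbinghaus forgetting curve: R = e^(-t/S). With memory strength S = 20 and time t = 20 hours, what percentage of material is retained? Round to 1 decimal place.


R = e^(-t/S)
-t/S = -20/20 = -1.0
R = e^(-1.0) = 0.367879
Percentage = 0.367879 * 100
= 36.8


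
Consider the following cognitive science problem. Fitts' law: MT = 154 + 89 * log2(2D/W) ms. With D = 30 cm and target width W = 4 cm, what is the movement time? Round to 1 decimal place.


MT = 154 + 89 * log2(2*30/4)
2D/W = 15.0
log2(15.0) = 3.9069
MT = 154 + 89 * 3.9069
= 501.7 ms


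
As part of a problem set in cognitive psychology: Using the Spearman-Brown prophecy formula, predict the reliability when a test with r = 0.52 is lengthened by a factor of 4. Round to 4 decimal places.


r_new = n*r / (1 + (n-1)*r)
Numerator = 4 * 0.52 = 2.08
Denominator = 1 + 3 * 0.52 = 2.56
r_new = 2.08 / 2.56
= 0.8125


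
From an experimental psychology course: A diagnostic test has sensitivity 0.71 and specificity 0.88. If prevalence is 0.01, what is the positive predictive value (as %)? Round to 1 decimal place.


PPV = (sens * prev) / (sens * prev + (1-spec) * (1-prev))
Numerator = 0.71 * 0.01 = 0.0071
P(positive and no disease) = (1 - spec) * (1 - prev) = (1 - 0.88) * (1 - 0.01) = 0.1188
Denominator = 0.0071 + 0.1188 = 0.1259
PPV = 0.0071 / 0.1259 = 0.056394
As percentage = 5.6


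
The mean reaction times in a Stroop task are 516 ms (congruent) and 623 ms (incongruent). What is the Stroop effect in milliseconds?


Stroop effect = RT(incongruent) - RT(congruent)
= 623 - 516
= 107 ms


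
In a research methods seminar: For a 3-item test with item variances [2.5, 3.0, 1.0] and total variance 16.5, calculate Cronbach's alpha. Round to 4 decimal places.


alpha = (k/(k-1)) * (1 - sum(s_i^2)/s_total^2)
sum(item variances) = 6.5
k/(k-1) = 3/2 = 1.5
1 - 6.5/16.5 = 1 - 0.393939 = 0.606061
alpha = 1.5 * 0.606061
= 0.9091


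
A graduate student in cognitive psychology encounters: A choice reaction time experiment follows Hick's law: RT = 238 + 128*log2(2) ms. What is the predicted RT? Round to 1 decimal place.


RT = 238 + 128 * log2(2)
log2(2) = 1.0
RT = 238 + 128 * 1.0
= 238 + 128.0
= 366.0 ms


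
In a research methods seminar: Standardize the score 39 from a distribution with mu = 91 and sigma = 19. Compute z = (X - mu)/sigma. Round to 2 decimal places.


z = (X - mu) / sigma
= (39 - 91) / 19
= -52 / 19
= -2.74


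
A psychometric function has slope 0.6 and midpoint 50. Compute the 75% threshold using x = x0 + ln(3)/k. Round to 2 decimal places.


At P = 0.75: 0.75 = 1/(1 + e^(-k*(x-x0)))
Solving: e^(-k*(x-x0)) = 1/3
x = x0 + ln(3)/k
ln(3) = 1.0986
x = 50 + 1.0986/0.6
= 50 + 1.831
= 51.83


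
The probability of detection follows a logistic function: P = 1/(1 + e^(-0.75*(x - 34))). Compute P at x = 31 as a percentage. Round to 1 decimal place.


P(x) = 1/(1 + e^(-0.75*(31 - 34)))
Exponent = -0.75 * -3 = 2.25
e^(2.25) = 9.487736
P = 1/(1 + 9.487736) = 0.095349
Percentage = 9.5


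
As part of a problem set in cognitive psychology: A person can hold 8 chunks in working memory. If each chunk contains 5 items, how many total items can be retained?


Total items = chunks * items_per_chunk
= 8 * 5
= 40


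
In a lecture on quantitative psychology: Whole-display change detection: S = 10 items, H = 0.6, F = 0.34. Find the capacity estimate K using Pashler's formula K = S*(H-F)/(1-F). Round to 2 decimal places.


K = S * (H - F) / (1 - F)
H - F = 0.26
1 - F = 0.66
K = 10 * 0.26 / 0.66
= 3.94


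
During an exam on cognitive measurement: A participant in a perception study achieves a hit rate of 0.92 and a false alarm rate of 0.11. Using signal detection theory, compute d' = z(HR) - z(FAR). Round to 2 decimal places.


d' = z(HR) - z(FAR)
z(0.92) = 1.4051
z(0.11) = -1.2265
d' = 1.4051 - -1.2265
= 2.63


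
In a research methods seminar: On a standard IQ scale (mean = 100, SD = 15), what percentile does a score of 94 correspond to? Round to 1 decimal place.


z = (IQ - mean) / SD
z = (94 - 100) / 15 = -0.4
Percentile = Phi(-0.4) * 100
Phi(-0.4) = 0.344578
= 34.5


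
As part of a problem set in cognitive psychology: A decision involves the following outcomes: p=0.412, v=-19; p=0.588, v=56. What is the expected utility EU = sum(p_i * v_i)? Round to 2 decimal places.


EU = sum(p_i * v_i)
0.412 * -19 = -7.828
0.588 * 56 = 32.928
EU = -7.828 + 32.928
= 25.10


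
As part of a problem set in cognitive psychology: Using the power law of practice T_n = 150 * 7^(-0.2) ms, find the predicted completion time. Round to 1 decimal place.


T_n = 150 * 7^(-0.2)
7^(-0.2) = 0.677611
T_n = 150 * 0.677611
= 101.6 ms


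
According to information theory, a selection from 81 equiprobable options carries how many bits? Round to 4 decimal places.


H = log2(n)
H = log2(81)
= 6.3399


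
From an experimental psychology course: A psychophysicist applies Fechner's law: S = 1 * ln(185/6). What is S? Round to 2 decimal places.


S = 1 * ln(185/6)
I/I0 = 30.833333
ln(30.833333) = 3.4286
S = 1 * 3.4286
= 3.43


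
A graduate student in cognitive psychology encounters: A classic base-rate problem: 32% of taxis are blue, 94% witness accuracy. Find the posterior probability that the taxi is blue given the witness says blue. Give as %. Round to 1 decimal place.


P(blue | says blue) = P(says blue | blue)*P(blue) / [P(says blue | blue)*P(blue) + P(says blue | not blue)*P(not blue)]
Numerator = 0.94 * 0.32 = 0.3008
False identification = 0.06 * 0.68 = 0.0408
P = 0.3008 / (0.3008 + 0.0408)
= 0.3008 / 0.3416
As percentage = 88.1


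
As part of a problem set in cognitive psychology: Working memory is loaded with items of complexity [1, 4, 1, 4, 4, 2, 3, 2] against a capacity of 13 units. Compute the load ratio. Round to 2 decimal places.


Total complexity = 1 + 4 + 1 + 4 + 4 + 2 + 3 + 2 = 21
Load = total / capacity = 21 / 13
= 1.62


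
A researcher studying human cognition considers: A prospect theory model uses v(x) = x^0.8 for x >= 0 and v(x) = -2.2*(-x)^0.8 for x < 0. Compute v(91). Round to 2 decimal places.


Since x = 91 >= 0, use v(x) = x^0.8
91^0.8 = 36.9176
v(91) = 36.92


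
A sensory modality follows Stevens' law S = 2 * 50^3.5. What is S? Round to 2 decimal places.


S = 2 * 50^3.5
50^3.5 = 883883.4765
S = 2 * 883883.4765
= 1767766.95


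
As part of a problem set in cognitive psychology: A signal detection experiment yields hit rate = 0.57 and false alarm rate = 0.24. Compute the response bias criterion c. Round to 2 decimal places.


c = -0.5 * (z(HR) + z(FAR))
z(0.57) = 0.1764
z(0.24) = -0.7063
c = -0.5 * (0.1764 + -0.7063)
= -0.5 * -0.5299
= 0.26


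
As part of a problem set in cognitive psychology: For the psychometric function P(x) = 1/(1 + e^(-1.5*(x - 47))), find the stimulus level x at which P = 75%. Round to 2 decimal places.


At P = 0.75: 0.75 = 1/(1 + e^(-k*(x-x0)))
Solving: e^(-k*(x-x0)) = 1/3
x = x0 + ln(3)/k
ln(3) = 1.0986
x = 47 + 1.0986/1.5
= 47 + 0.7324
= 47.73


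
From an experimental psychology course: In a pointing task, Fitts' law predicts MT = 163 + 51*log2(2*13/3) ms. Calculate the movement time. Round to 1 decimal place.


MT = 163 + 51 * log2(2*13/3)
2D/W = 8.666667
log2(8.666667) = 3.1155
MT = 163 + 51 * 3.1155
= 321.9 ms


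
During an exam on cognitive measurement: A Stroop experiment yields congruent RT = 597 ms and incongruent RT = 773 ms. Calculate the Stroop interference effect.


Stroop effect = RT(incongruent) - RT(congruent)
= 773 - 597
= 176 ms


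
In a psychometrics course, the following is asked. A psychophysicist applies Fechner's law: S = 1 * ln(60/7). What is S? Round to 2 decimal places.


S = 1 * ln(60/7)
I/I0 = 8.571429
ln(8.571429) = 2.1484
S = 1 * 2.1484
= 2.15


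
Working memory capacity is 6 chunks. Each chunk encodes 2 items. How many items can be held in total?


Total items = chunks * items_per_chunk
= 6 * 2
= 12


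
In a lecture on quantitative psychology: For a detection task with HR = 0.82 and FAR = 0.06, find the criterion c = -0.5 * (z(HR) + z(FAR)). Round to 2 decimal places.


c = -0.5 * (z(HR) + z(FAR))
z(0.82) = 0.9154
z(0.06) = -1.5548
c = -0.5 * (0.9154 + -1.5548)
= -0.5 * -0.6394
= 0.32


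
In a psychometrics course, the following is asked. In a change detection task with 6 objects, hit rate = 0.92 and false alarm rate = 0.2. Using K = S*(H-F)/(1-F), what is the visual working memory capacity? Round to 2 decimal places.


K = S * (H - F) / (1 - F)
H - F = 0.72
1 - F = 0.8
K = 6 * 0.72 / 0.8
= 5.40


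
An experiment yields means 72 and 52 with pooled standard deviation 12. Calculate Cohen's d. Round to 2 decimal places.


Cohen's d = (M1 - M2) / S_pooled
= (72 - 52) / 12
= 20 / 12
= 1.67


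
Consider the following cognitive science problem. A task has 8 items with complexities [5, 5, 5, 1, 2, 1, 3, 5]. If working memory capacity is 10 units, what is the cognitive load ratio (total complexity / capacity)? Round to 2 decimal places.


Total complexity = 5 + 5 + 5 + 1 + 2 + 1 + 3 + 5 = 27
Load = total / capacity = 27 / 10
= 2.70


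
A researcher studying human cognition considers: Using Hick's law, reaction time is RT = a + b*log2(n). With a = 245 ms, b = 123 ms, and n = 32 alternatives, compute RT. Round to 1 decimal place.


RT = 245 + 123 * log2(32)
log2(32) = 5.0
RT = 245 + 123 * 5.0
= 245 + 615.0
= 860.0 ms


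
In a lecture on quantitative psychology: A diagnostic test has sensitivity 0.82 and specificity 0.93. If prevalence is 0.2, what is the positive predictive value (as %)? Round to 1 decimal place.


PPV = (sens * prev) / (sens * prev + (1-spec) * (1-prev))
Numerator = 0.82 * 0.2 = 0.164
P(positive and no disease) = (1 - spec) * (1 - prev) = (1 - 0.93) * (1 - 0.2) = 0.056
Denominator = 0.164 + 0.056 = 0.22
PPV = 0.164 / 0.22 = 0.745455
As percentage = 74.5


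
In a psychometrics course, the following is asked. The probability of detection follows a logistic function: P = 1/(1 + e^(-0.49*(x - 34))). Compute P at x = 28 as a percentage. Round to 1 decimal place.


P(x) = 1/(1 + e^(-0.49*(28 - 34)))
Exponent = -0.49 * -6 = 2.94
e^(2.94) = 18.915846
P = 1/(1 + 18.915846) = 0.050211
Percentage = 5.0


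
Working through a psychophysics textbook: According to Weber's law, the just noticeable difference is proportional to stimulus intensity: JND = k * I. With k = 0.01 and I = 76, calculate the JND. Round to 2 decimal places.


JND = k * I
JND = 0.01 * 76
= 0.76


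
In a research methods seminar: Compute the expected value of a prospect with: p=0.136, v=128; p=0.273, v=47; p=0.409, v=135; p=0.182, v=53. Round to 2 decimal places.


EU = sum(p_i * v_i)
0.136 * 128 = 17.408
0.273 * 47 = 12.831
0.409 * 135 = 55.215
0.182 * 53 = 9.646
EU = 17.408 + 12.831 + 55.215 + 9.646
= 95.10


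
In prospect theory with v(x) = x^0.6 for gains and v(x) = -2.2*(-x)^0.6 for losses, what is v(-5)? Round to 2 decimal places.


Since x = -5 < 0, use v(x) = -lambda*(-x)^alpha
(-x) = 5
5^0.6 = 2.6265
v(-5) = -2.2 * 2.6265
= -5.78


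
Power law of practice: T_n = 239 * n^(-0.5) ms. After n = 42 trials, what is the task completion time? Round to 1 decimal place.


T_n = 239 * 42^(-0.5)
42^(-0.5) = 0.154303
T_n = 239 * 0.154303
= 36.9 ms


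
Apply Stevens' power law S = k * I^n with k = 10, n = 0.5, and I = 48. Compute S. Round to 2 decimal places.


S = 10 * 48^0.5
48^0.5 = 6.9282
S = 10 * 6.9282
= 69.28


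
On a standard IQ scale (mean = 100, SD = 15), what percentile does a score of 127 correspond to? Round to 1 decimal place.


z = (IQ - mean) / SD
z = (127 - 100) / 15 = 1.8
Percentile = Phi(1.8) * 100
Phi(1.8) = 0.96407
= 96.4


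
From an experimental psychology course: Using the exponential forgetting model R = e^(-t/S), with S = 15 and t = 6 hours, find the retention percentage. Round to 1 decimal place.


R = e^(-t/S)
-t/S = -6/15 = -0.4
R = e^(-0.4) = 0.67032
Percentage = 0.67032 * 100
= 67.0


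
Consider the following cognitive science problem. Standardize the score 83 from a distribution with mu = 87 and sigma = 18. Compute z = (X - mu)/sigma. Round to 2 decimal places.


z = (X - mu) / sigma
= (83 - 87) / 18
= -4 / 18
= -0.22


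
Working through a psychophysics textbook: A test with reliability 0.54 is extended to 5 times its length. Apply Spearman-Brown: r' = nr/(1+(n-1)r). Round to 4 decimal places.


r_new = n*r / (1 + (n-1)*r)
Numerator = 5 * 0.54 = 2.7
Denominator = 1 + 4 * 0.54 = 3.16
r_new = 2.7 / 3.16
= 0.8544


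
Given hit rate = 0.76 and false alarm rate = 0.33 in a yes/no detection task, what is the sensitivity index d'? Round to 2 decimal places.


d' = z(HR) - z(FAR)
z(0.76) = 0.7063
z(0.33) = -0.4399
d' = 0.7063 - -0.4399
= 1.15


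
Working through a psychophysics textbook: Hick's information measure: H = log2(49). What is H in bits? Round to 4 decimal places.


H = log2(n)
H = log2(49)
= 5.6147


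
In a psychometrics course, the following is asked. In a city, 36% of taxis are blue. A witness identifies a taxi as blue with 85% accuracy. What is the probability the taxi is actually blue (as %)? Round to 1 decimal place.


P(blue | says blue) = P(says blue | blue)*P(blue) / [P(says blue | blue)*P(blue) + P(says blue | not blue)*P(not blue)]
Numerator = 0.85 * 0.36 = 0.306
False identification = 0.15 * 0.64 = 0.096
P = 0.306 / (0.306 + 0.096)
= 0.306 / 0.402
As percentage = 76.1


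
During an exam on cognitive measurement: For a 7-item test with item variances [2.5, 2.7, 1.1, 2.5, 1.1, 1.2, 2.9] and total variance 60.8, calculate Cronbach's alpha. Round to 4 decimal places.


alpha = (k/(k-1)) * (1 - sum(s_i^2)/s_total^2)
sum(item variances) = 14.0
k/(k-1) = 7/6 = 1.166667
1 - 14.0/60.8 = 1 - 0.230263 = 0.769737
alpha = 1.166667 * 0.769737
= 0.8980


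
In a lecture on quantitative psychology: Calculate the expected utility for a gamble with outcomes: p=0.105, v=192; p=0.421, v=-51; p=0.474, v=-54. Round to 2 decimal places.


EU = sum(p_i * v_i)
0.105 * 192 = 20.16
0.421 * -51 = -21.471
0.474 * -54 = -25.596
EU = 20.16 + -21.471 + -25.596
= -26.91


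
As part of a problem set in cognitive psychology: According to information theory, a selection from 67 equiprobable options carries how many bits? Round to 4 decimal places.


H = log2(n)
H = log2(67)
= 6.0661


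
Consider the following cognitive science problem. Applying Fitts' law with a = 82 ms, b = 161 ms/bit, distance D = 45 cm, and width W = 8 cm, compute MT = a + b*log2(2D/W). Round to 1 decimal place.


MT = 82 + 161 * log2(2*45/8)
2D/W = 11.25
log2(11.25) = 3.4919
MT = 82 + 161 * 3.4919
= 644.2 ms


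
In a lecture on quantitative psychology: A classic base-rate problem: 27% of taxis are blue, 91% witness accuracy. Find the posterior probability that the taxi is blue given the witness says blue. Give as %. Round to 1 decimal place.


P(blue | says blue) = P(says blue | blue)*P(blue) / [P(says blue | blue)*P(blue) + P(says blue | not blue)*P(not blue)]
Numerator = 0.91 * 0.27 = 0.2457
False identification = 0.09 * 0.73 = 0.0657
P = 0.2457 / (0.2457 + 0.0657)
= 0.2457 / 0.3114
As percentage = 78.9


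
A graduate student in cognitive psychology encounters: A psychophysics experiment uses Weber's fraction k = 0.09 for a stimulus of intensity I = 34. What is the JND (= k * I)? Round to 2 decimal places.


JND = k * I
JND = 0.09 * 34
= 3.06


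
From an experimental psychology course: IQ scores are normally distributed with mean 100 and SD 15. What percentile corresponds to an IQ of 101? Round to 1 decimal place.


z = (IQ - mean) / SD
z = (101 - 100) / 15 = 0.0667
Percentile = Phi(0.0667) * 100
Phi(0.0667) = 0.52659
= 52.7


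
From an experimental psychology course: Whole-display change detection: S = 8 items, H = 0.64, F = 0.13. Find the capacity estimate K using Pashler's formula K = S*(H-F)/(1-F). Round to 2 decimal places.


K = S * (H - F) / (1 - F)
H - F = 0.51
1 - F = 0.87
K = 8 * 0.51 / 0.87
= 4.69


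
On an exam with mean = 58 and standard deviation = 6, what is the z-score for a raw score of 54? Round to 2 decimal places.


z = (X - mu) / sigma
= (54 - 58) / 6
= -4 / 6
= -0.67


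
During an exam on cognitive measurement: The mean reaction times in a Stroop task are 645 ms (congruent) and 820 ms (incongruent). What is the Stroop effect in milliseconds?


Stroop effect = RT(incongruent) - RT(congruent)
= 820 - 645
= 175 ms


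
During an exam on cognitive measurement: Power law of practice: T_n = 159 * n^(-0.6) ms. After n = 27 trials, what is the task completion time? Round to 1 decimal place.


T_n = 159 * 27^(-0.6)
27^(-0.6) = 0.138415
T_n = 159 * 0.138415
= 22.0 ms


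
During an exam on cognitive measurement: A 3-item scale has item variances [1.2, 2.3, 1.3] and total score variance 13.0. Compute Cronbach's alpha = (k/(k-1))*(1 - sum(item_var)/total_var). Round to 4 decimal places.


alpha = (k/(k-1)) * (1 - sum(s_i^2)/s_total^2)
sum(item variances) = 4.8
k/(k-1) = 3/2 = 1.5
1 - 4.8/13.0 = 1 - 0.369231 = 0.630769
alpha = 1.5 * 0.630769
= 0.9462


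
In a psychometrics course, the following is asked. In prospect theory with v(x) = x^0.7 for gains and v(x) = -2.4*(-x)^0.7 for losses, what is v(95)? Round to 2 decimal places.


Since x = 95 >= 0, use v(x) = x^0.7
95^0.7 = 24.233
v(95) = 24.23


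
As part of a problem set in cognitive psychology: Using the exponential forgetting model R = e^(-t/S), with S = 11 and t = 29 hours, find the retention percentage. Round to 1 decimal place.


R = e^(-t/S)
-t/S = -29/11 = -2.636364
R = e^(-2.636364) = 0.071621
Percentage = 0.071621 * 100
= 7.2


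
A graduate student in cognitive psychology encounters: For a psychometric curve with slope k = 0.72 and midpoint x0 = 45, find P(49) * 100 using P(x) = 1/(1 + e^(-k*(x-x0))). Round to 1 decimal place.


P(x) = 1/(1 + e^(-0.72*(49 - 45)))
Exponent = -0.72 * 4 = -2.88
e^(-2.88) = 0.056135
P = 1/(1 + 0.056135) = 0.946849
Percentage = 94.7


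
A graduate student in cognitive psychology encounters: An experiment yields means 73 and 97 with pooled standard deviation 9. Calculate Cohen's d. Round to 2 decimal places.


Cohen's d = (M1 - M2) / S_pooled
= (73 - 97) / 9
= -24 / 9
= -2.67


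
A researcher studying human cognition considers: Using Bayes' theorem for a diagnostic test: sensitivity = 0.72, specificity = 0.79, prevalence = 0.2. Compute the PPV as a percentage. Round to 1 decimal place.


PPV = (sens * prev) / (sens * prev + (1-spec) * (1-prev))
Numerator = 0.72 * 0.2 = 0.144
P(positive and no disease) = (1 - spec) * (1 - prev) = (1 - 0.79) * (1 - 0.2) = 0.168
Denominator = 0.144 + 0.168 = 0.312
PPV = 0.144 / 0.312 = 0.461538
As percentage = 46.2


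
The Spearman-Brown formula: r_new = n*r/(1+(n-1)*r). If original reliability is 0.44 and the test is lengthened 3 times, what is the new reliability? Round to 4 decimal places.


r_new = n*r / (1 + (n-1)*r)
Numerator = 3 * 0.44 = 1.32
Denominator = 1 + 2 * 0.44 = 1.88
r_new = 1.32 / 1.88
= 0.7021


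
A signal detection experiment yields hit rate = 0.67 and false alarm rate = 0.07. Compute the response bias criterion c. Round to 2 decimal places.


c = -0.5 * (z(HR) + z(FAR))
z(0.67) = 0.4399
z(0.07) = -1.4758
c = -0.5 * (0.4399 + -1.4758)
= -0.5 * -1.0359
= 0.52


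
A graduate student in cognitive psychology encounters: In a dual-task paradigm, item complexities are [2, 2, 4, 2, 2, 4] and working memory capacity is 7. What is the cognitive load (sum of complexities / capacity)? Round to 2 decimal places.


Total complexity = 2 + 2 + 4 + 2 + 2 + 4 = 16
Load = total / capacity = 16 / 7
= 2.29


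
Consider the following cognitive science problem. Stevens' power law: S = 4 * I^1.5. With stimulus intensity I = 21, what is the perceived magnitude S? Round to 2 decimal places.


S = 4 * 21^1.5
21^1.5 = 96.2341
S = 4 * 96.2341
= 384.94


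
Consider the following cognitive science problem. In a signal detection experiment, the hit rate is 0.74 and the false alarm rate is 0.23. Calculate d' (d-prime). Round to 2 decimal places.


d' = z(HR) - z(FAR)
z(0.74) = 0.6433
z(0.23) = -0.7388
d' = 0.6433 - -0.7388
= 1.38


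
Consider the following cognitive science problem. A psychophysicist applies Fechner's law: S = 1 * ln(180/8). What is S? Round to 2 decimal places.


S = 1 * ln(180/8)
I/I0 = 22.5
ln(22.5) = 3.1135
S = 1 * 3.1135
= 3.11


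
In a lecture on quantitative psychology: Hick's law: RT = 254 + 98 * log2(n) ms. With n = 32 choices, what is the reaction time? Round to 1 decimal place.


RT = 254 + 98 * log2(32)
log2(32) = 5.0
RT = 254 + 98 * 5.0
= 254 + 490.0
= 744.0 ms


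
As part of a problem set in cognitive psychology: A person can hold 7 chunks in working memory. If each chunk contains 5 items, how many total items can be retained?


Total items = chunks * items_per_chunk
= 7 * 5
= 35


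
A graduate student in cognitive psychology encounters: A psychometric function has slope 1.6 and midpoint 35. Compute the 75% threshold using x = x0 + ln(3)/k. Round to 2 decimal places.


At P = 0.75: 0.75 = 1/(1 + e^(-k*(x-x0)))
Solving: e^(-k*(x-x0)) = 1/3
x = x0 + ln(3)/k
ln(3) = 1.0986
x = 35 + 1.0986/1.6
= 35 + 0.6866
= 35.69


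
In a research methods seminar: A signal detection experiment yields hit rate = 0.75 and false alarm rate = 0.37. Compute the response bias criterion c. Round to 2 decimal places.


c = -0.5 * (z(HR) + z(FAR))
z(0.75) = 0.6745
z(0.37) = -0.3319
c = -0.5 * (0.6745 + -0.3319)
= -0.5 * 0.3426
= -0.17


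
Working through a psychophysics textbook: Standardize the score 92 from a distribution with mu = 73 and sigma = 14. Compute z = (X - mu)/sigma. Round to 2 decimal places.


z = (X - mu) / sigma
= (92 - 73) / 14
= 19 / 14
= 1.36


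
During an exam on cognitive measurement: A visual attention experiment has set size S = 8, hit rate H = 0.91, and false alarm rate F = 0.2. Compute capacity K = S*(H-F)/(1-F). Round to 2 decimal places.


K = S * (H - F) / (1 - F)
H - F = 0.71
1 - F = 0.8
K = 8 * 0.71 / 0.8
= 7.10


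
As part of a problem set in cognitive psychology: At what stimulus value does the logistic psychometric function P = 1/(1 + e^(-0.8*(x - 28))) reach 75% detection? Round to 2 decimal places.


At P = 0.75: 0.75 = 1/(1 + e^(-k*(x-x0)))
Solving: e^(-k*(x-x0)) = 1/3
x = x0 + ln(3)/k
ln(3) = 1.0986
x = 28 + 1.0986/0.8
= 28 + 1.3732
= 29.37


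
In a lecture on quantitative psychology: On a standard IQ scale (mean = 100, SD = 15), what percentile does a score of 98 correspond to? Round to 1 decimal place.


z = (IQ - mean) / SD
z = (98 - 100) / 15 = -0.1333
Percentile = Phi(-0.1333) * 100
Phi(-0.1333) = 0.446978
= 44.7


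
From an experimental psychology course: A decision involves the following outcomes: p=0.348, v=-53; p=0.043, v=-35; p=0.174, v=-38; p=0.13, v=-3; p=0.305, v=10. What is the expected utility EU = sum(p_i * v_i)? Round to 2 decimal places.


EU = sum(p_i * v_i)
0.348 * -53 = -18.444
0.043 * -35 = -1.505
0.174 * -38 = -6.612
0.13 * -3 = -0.39
0.305 * 10 = 3.05
EU = -18.444 + -1.505 + -6.612 + -0.39 + 3.05
= -23.90


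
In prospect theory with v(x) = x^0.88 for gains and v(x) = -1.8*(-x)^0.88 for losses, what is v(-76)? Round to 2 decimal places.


Since x = -76 < 0, use v(x) = -lambda*(-x)^alpha
(-x) = 76
76^0.88 = 45.1977
v(-76) = -1.8 * 45.1977
= -81.36


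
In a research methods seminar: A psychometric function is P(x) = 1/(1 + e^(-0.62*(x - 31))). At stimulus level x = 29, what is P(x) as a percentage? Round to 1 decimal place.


P(x) = 1/(1 + e^(-0.62*(29 - 31)))
Exponent = -0.62 * -2 = 1.24
e^(1.24) = 3.455613
P = 1/(1 + 3.455613) = 0.224436
Percentage = 22.4


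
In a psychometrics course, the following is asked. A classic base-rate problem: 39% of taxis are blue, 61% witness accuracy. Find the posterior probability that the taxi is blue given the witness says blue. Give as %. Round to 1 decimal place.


P(blue | says blue) = P(says blue | blue)*P(blue) / [P(says blue | blue)*P(blue) + P(says blue | not blue)*P(not blue)]
Numerator = 0.61 * 0.39 = 0.2379
False identification = 0.39 * 0.61 = 0.2379
P = 0.2379 / (0.2379 + 0.2379)
= 0.2379 / 0.4758
As percentage = 50.0


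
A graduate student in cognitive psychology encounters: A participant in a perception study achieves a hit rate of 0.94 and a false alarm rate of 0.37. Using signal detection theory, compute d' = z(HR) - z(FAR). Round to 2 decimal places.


d' = z(HR) - z(FAR)
z(0.94) = 1.5548
z(0.37) = -0.3319
d' = 1.5548 - -0.3319
= 1.89


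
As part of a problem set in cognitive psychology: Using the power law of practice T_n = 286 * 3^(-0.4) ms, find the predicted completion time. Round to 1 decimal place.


T_n = 286 * 3^(-0.4)
3^(-0.4) = 0.644394
T_n = 286 * 0.644394
= 184.3 ms


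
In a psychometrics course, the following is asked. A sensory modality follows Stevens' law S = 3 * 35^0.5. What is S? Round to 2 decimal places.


S = 3 * 35^0.5
35^0.5 = 5.9161
S = 3 * 5.9161
= 17.75


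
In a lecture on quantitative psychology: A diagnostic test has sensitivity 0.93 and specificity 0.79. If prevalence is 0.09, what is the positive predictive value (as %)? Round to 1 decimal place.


PPV = (sens * prev) / (sens * prev + (1-spec) * (1-prev))
Numerator = 0.93 * 0.09 = 0.0837
P(positive and no disease) = (1 - spec) * (1 - prev) = (1 - 0.79) * (1 - 0.09) = 0.1911
Denominator = 0.0837 + 0.1911 = 0.2748
PPV = 0.0837 / 0.2748 = 0.304585
As percentage = 30.5


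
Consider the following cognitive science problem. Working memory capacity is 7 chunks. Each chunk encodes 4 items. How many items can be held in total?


Total items = chunks * items_per_chunk
= 7 * 4
= 28


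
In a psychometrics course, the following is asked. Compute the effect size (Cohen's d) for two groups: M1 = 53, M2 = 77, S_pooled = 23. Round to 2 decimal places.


Cohen's d = (M1 - M2) / S_pooled
= (53 - 77) / 23
= -24 / 23
= -1.04


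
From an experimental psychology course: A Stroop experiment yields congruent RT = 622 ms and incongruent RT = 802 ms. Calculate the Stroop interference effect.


Stroop effect = RT(incongruent) - RT(congruent)
= 802 - 622
= 180 ms


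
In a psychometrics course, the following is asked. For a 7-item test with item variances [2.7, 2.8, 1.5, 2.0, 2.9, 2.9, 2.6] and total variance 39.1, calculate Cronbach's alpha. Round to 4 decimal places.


alpha = (k/(k-1)) * (1 - sum(s_i^2)/s_total^2)
sum(item variances) = 17.4
k/(k-1) = 7/6 = 1.166667
1 - 17.4/39.1 = 1 - 0.445013 = 0.554987
alpha = 1.166667 * 0.554987
= 0.6475


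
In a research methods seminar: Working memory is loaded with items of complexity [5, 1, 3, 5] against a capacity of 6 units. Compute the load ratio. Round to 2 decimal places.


Total complexity = 5 + 1 + 3 + 5 = 14
Load = total / capacity = 14 / 6
= 2.33


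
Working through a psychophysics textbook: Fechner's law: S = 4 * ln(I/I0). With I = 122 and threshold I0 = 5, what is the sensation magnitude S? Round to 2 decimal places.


S = 4 * ln(122/5)
I/I0 = 24.4
ln(24.4) = 3.1946
S = 4 * 3.1946
= 12.78


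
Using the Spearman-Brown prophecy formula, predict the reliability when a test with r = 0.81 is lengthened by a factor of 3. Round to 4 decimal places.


r_new = n*r / (1 + (n-1)*r)
Numerator = 3 * 0.81 = 2.43
Denominator = 1 + 2 * 0.81 = 2.62
r_new = 2.43 / 2.62
= 0.9275


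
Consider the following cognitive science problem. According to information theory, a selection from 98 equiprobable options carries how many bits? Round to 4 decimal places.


H = log2(n)
H = log2(98)
= 6.6147


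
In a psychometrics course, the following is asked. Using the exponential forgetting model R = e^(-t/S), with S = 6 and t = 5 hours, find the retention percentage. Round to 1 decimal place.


R = e^(-t/S)
-t/S = -5/6 = -0.833333
R = e^(-0.833333) = 0.434598
Percentage = 0.434598 * 100
= 43.5


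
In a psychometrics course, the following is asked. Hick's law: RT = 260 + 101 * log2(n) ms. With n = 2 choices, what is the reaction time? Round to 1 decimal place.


RT = 260 + 101 * log2(2)
log2(2) = 1.0
RT = 260 + 101 * 1.0
= 260 + 101.0
= 361.0 ms


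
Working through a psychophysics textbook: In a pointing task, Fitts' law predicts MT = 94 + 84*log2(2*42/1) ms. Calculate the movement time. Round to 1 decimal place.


MT = 94 + 84 * log2(2*42/1)
2D/W = 84.0
log2(84.0) = 6.3923
MT = 94 + 84 * 6.3923
= 631.0 ms


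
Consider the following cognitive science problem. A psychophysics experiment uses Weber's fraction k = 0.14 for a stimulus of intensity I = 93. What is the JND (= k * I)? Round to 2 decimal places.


JND = k * I
JND = 0.14 * 93
= 13.02


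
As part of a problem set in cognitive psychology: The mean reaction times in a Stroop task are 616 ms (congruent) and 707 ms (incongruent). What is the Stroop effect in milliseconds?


Stroop effect = RT(incongruent) - RT(congruent)
= 707 - 616
= 91 ms


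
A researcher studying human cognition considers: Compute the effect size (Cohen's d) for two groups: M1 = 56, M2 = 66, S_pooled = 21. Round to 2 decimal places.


Cohen's d = (M1 - M2) / S_pooled
= (56 - 66) / 21
= -10 / 21
= -0.48


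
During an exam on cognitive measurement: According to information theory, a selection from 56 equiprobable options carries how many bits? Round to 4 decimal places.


H = log2(n)
H = log2(56)
= 5.8074


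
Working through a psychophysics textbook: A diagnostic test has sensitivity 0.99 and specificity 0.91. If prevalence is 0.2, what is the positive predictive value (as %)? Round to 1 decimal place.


PPV = (sens * prev) / (sens * prev + (1-spec) * (1-prev))
Numerator = 0.99 * 0.2 = 0.198
P(positive and no disease) = (1 - spec) * (1 - prev) = (1 - 0.91) * (1 - 0.2) = 0.072
Denominator = 0.198 + 0.072 = 0.27
PPV = 0.198 / 0.27 = 0.733333
As percentage = 73.3


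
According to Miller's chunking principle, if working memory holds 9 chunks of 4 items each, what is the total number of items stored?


Total items = chunks * items_per_chunk
= 9 * 4
= 36


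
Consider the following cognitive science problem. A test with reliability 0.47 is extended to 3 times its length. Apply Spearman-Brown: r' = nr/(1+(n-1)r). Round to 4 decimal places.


r_new = n*r / (1 + (n-1)*r)
Numerator = 3 * 0.47 = 1.41
Denominator = 1 + 2 * 0.47 = 1.94
r_new = 1.41 / 1.94
= 0.7268


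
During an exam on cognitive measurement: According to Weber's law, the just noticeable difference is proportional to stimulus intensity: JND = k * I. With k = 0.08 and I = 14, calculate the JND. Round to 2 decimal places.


JND = k * I
JND = 0.08 * 14
= 1.12


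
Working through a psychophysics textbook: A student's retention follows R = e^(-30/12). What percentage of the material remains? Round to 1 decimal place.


R = e^(-t/S)
-t/S = -30/12 = -2.5
R = e^(-2.5) = 0.082085
Percentage = 0.082085 * 100
= 8.2


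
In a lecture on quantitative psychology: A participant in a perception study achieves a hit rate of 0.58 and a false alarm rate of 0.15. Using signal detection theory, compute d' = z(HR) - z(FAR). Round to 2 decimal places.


d' = z(HR) - z(FAR)
z(0.58) = 0.2019
z(0.15) = -1.0364
d' = 0.2019 - -1.0364
= 1.24


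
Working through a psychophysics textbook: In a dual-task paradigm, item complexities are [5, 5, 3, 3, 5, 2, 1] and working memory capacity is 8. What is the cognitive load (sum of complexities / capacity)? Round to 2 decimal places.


Total complexity = 5 + 5 + 3 + 3 + 5 + 2 + 1 = 24
Load = total / capacity = 24 / 8
= 3.00


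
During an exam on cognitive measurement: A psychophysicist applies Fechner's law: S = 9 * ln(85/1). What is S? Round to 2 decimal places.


S = 9 * ln(85/1)
I/I0 = 85.0
ln(85.0) = 4.4427
S = 9 * 4.4427
= 39.98


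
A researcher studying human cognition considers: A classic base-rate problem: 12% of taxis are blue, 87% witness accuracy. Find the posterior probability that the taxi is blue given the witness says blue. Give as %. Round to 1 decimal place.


P(blue | says blue) = P(says blue | blue)*P(blue) / [P(says blue | blue)*P(blue) + P(says blue | not blue)*P(not blue)]
Numerator = 0.87 * 0.12 = 0.1044
False identification = 0.13 * 0.88 = 0.1144
P = 0.1044 / (0.1044 + 0.1144)
= 0.1044 / 0.2188
As percentage = 47.7


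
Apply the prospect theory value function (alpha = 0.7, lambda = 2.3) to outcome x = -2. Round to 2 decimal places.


Since x = -2 < 0, use v(x) = -lambda*(-x)^alpha
(-x) = 2
2^0.7 = 1.6245
v(-2) = -2.3 * 1.6245
= -3.74


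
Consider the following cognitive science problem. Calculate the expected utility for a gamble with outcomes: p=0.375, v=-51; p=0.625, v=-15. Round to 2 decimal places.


EU = sum(p_i * v_i)
0.375 * -51 = -19.125
0.625 * -15 = -9.375
EU = -19.125 + -9.375
= -28.50


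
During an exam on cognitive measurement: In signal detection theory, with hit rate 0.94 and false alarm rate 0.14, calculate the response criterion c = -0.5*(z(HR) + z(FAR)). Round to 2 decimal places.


c = -0.5 * (z(HR) + z(FAR))
z(0.94) = 1.5548
z(0.14) = -1.0803
c = -0.5 * (1.5548 + -1.0803)
= -0.5 * 0.4745
= -0.24


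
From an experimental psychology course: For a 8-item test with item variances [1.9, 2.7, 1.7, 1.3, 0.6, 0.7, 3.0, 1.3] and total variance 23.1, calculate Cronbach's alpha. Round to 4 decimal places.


alpha = (k/(k-1)) * (1 - sum(s_i^2)/s_total^2)
sum(item variances) = 13.2
k/(k-1) = 8/7 = 1.142857
1 - 13.2/23.1 = 1 - 0.571429 = 0.428571
alpha = 1.142857 * 0.428571
= 0.4898


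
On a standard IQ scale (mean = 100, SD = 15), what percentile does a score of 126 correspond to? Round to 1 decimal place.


z = (IQ - mean) / SD
z = (126 - 100) / 15 = 1.7333
Percentile = Phi(1.7333) * 100
Phi(1.7333) = 0.958479
= 95.8


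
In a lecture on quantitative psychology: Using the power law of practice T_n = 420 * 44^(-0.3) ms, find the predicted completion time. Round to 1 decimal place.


T_n = 420 * 44^(-0.3)
44^(-0.3) = 0.32134
T_n = 420 * 0.32134
= 135.0 ms


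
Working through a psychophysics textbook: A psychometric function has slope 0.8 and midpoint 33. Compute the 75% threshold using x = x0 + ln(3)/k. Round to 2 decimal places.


At P = 0.75: 0.75 = 1/(1 + e^(-k*(x-x0)))
Solving: e^(-k*(x-x0)) = 1/3
x = x0 + ln(3)/k
ln(3) = 1.0986
x = 33 + 1.0986/0.8
= 33 + 1.3732
= 34.37


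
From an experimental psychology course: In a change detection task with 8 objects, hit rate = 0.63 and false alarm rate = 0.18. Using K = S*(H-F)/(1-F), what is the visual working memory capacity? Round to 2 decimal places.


K = S * (H - F) / (1 - F)
H - F = 0.45
1 - F = 0.82
K = 8 * 0.45 / 0.82
= 4.39


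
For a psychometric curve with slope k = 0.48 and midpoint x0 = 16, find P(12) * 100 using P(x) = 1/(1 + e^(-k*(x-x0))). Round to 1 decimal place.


P(x) = 1/(1 + e^(-0.48*(12 - 16)))
Exponent = -0.48 * -4 = 1.92
e^(1.92) = 6.820958
P = 1/(1 + 6.820958) = 0.127862
Percentage = 12.8


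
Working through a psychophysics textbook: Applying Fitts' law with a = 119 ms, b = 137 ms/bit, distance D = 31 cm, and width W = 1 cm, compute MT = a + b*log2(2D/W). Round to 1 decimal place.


MT = 119 + 137 * log2(2*31/1)
2D/W = 62.0
log2(62.0) = 5.9542
MT = 119 + 137 * 5.9542
= 934.7 ms


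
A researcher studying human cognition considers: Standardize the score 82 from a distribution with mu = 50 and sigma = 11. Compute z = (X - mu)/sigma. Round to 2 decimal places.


z = (X - mu) / sigma
= (82 - 50) / 11
= 32 / 11
= 2.91


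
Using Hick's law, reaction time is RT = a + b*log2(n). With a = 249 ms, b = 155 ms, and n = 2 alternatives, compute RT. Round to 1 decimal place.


RT = 249 + 155 * log2(2)
log2(2) = 1.0
RT = 249 + 155 * 1.0
= 249 + 155.0
= 404.0 ms


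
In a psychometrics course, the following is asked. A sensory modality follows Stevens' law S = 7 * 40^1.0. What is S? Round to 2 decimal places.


S = 7 * 40^1.0
40^1.0 = 40.0
S = 7 * 40.0
= 280.00


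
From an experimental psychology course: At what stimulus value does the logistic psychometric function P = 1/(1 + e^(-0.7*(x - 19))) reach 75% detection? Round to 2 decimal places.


At P = 0.75: 0.75 = 1/(1 + e^(-k*(x-x0)))
Solving: e^(-k*(x-x0)) = 1/3
x = x0 + ln(3)/k
ln(3) = 1.0986
x = 19 + 1.0986/0.7
= 19 + 1.5694
= 20.57


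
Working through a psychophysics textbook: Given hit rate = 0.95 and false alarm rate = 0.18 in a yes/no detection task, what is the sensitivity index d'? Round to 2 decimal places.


d' = z(HR) - z(FAR)
z(0.95) = 1.6449
z(0.18) = -0.9154
d' = 1.6449 - -0.9154
= 2.56


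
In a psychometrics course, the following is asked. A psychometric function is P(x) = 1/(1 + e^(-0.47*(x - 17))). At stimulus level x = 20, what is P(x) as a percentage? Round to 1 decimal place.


P(x) = 1/(1 + e^(-0.47*(20 - 17)))
Exponent = -0.47 * 3 = -1.41
e^(-1.41) = 0.244143
P = 1/(1 + 0.244143) = 0.803766
Percentage = 80.4


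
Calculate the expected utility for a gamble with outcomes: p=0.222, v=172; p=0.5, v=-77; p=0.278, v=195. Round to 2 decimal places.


EU = sum(p_i * v_i)
0.222 * 172 = 38.184
0.5 * -77 = -38.5
0.278 * 195 = 54.21
EU = 38.184 + -38.5 + 54.21
= 53.89


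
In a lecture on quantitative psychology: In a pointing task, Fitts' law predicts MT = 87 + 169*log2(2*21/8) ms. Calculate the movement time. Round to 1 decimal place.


MT = 87 + 169 * log2(2*21/8)
2D/W = 5.25
log2(5.25) = 2.3923
MT = 87 + 169 * 2.3923
= 491.3 ms


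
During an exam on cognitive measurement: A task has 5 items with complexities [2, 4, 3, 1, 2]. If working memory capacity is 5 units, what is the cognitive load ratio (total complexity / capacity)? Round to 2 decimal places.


Total complexity = 2 + 4 + 3 + 1 + 2 = 12
Load = total / capacity = 12 / 5
= 2.40


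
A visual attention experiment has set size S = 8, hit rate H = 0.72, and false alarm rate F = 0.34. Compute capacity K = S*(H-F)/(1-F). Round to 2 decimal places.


K = S * (H - F) / (1 - F)
H - F = 0.38
1 - F = 0.66
K = 8 * 0.38 / 0.66
= 4.61


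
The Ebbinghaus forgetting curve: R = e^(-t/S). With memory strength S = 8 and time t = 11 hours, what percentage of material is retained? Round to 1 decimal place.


R = e^(-t/S)
-t/S = -11/8 = -1.375
R = e^(-1.375) = 0.25284
Percentage = 0.25284 * 100
= 25.3


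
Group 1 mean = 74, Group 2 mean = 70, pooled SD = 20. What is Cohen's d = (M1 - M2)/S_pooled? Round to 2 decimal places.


Cohen's d = (M1 - M2) / S_pooled
= (74 - 70) / 20
= 4 / 20
= 0.20


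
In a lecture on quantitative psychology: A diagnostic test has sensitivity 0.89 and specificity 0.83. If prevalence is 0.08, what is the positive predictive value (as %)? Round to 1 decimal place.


PPV = (sens * prev) / (sens * prev + (1-spec) * (1-prev))
Numerator = 0.89 * 0.08 = 0.0712
P(positive and no disease) = (1 - spec) * (1 - prev) = (1 - 0.83) * (1 - 0.08) = 0.1564
Denominator = 0.0712 + 0.1564 = 0.2276
PPV = 0.0712 / 0.2276 = 0.31283
As percentage = 31.3


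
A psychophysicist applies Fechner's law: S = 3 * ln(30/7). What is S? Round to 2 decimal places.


S = 3 * ln(30/7)
I/I0 = 4.285714
ln(4.285714) = 1.4553
S = 3 * 1.4553
= 4.37


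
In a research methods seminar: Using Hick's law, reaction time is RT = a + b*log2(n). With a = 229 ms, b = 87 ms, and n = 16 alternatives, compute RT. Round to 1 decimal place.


RT = 229 + 87 * log2(16)
log2(16) = 4.0
RT = 229 + 87 * 4.0
= 229 + 348.0
= 577.0 ms
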